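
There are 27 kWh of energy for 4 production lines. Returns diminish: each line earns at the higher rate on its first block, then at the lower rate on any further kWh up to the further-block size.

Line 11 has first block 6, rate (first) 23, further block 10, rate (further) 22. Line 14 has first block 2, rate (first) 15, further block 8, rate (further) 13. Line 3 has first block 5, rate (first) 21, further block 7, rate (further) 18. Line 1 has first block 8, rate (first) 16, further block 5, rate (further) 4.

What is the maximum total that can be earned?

571

Rank every tier by rate: Line 11/first 23 > Line 11/second 22 > Line 3/first 21 > Line 3/second 18 > Line 1/first 16 > Line 14/first 15 > Line 14/second 13 > Line 1/second 4.
Line 11/first (23): +6 → 21 left.
Fill Line 11 second block (10 at 22) → 11 left.
Fill Line 3 first block (5 at 21) → 6 left.
Line 3 second at 18: only 6 left, fill 6.
Total = 23×6 + 22×10 + 21×5 + 18×6 = 571.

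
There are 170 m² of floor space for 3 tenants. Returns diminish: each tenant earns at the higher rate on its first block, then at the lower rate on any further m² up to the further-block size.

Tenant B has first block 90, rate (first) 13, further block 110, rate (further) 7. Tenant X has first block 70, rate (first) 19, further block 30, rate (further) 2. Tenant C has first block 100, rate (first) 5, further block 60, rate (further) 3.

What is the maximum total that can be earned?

2570

Rank every tier by rate: Tenant X/first 19 > Tenant B/first 13 > Tenant B/second 7 > Tenant C/first 5 > Tenant C/second 3 > Tenant X/second 2.
Tenant X first at 19: fill all 70 → 100 left.
Fill Tenant B first block (90 at 13) → 10 left.
Tenant B/second: +10 of 110 at 7; pool empty.
Total = 19×70 + 13×90 + 7×10 = 2570.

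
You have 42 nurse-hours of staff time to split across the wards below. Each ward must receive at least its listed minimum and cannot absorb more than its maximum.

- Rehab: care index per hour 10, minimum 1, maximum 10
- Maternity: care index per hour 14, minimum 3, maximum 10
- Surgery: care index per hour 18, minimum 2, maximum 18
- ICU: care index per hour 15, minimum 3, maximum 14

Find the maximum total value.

Meeting every minimum uses 1+3+2+3 = 9 nurse-hours, leaving 33.
Highest care index per hour first: Surgery 18 > ICU 15 > Maternity 14 > Rehab 10.
Surgery: +16 to 18 (cap) — 17 left.
Give ICU 11 more to hit its cap of 14 — 6 left.
Maternity has room for 7 more but only 6 remain, so it gets 9.
Total = 10×1 + 14×9 + 18×18 + 15×14 = 670.

670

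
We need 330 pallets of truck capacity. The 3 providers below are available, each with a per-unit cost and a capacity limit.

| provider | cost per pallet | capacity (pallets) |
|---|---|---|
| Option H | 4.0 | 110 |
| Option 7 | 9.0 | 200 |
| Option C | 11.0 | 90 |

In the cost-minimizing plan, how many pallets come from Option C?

Cheapest first:
Take 110 from Option H at 4.0 ; need 220 more.
Take 200 from Option 7 at 9.0 ; need 20 more.
Option C at 11.0: take 20 of its 90 ; requirement met.

20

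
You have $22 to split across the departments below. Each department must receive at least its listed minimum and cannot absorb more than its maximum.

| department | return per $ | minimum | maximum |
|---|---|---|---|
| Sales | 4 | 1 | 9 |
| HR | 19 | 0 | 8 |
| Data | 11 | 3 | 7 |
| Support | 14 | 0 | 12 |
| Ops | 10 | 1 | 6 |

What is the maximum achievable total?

Meeting every minimum uses 1+0+3+0+1 = 5 $, leaving 17.
Order the departments by return per $: HR 19 > Support 14 > Data 11 > Ops 10 > Sales 4.
HR takes 8 more to reach its cap of 8 ; 9 left.
Only 9 left; Support takes them to reach 9.
Total = 4×1 + 19×8 + 11×3 + 14×9 + 10×1 = 325.

325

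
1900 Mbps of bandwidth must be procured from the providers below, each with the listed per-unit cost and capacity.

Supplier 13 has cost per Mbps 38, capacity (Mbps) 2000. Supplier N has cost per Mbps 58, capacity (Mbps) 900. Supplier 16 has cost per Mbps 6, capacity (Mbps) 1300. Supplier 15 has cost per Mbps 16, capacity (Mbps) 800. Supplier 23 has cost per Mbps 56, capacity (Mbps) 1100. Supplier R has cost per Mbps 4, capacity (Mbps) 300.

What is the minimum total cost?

13800

Cheapest first:
Supplier R (4): use full 300 ; 1600 Mbps to go.
Supplier 16 at 6: take all 1300 Mbps ; 300 still needed.
Supplier 15 (16): take the remaining 300 ; done.
Supplier 13, Supplier 23, Supplier N: unused.
Cost = 300×4 + 1300×6 + 300×16 = 13800.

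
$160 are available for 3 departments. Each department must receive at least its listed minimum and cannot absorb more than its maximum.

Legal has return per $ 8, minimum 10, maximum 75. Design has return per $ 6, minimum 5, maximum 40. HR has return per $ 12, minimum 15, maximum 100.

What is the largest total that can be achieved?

Meeting every minimum uses 10+5+15 = 30 $, leaving 130.
Rank by return per $: HR 12 > Legal 8 > Design 6.
Give HR 85 more to hit its cap of 100 → 45 left.
Only 45 left; Legal takes them to reach 55.
Total = 8×55 + 6×5 + 12×100 = 1670.

1670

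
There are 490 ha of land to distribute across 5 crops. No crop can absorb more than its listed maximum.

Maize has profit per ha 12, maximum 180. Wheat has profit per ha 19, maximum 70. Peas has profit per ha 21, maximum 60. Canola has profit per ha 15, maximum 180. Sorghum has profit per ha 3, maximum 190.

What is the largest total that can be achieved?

7450

Highest profit per ha first: Peas 21 > Wheat 19 > Canola 15 > Maize 12 > Sorghum 3.
Peas: +60 to 60 (cap) ; 430 left.
Give Wheat 70 to hit its cap of 70 ; 360 left.
Canola takes 180 to reach its cap of 180 ; 180 left.
Give Maize 180 to hit its cap of 180 ; 0 left.
Total = 12×180 + 19×70 + 21×60 + 15×180 = 7450.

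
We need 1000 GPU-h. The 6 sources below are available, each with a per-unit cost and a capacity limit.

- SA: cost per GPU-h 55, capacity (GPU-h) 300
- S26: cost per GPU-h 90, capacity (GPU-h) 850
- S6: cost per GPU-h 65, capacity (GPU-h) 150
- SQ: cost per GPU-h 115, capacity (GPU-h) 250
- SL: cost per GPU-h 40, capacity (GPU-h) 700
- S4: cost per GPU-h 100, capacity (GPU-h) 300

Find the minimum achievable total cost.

44500

Cheapest first:
SL (40): use full 700 ; 300 GPU-h to go.
SA at 55: take all 300 GPU-h ; 0 still needed.
S6, S26, S4, SQ: unused.
Cost = 700×40 + 300×55 = 44500.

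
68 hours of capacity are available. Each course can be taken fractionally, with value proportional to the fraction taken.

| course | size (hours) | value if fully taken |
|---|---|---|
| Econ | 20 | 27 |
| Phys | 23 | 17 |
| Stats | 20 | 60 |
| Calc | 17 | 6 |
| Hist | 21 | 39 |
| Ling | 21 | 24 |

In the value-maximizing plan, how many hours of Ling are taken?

Rank by value-to-size ratio: Stats 60/20≈3, Hist 39/21≈1.86, Econ 27/20≈1.35, Ling 24/21≈1.14, Phys 17/23≈0.739, Calc 6/17≈0.353.
Take all of Stats (20 hours, value 60) — 48 hours left.
Take all of Hist (21 hours, value 39) — 27 hours left.
Econ: take in full, 20 hours for value 27 — 7 left.
Only 7 hours remain; take 7/21 of Ling for value 24×7/21 = 8.

7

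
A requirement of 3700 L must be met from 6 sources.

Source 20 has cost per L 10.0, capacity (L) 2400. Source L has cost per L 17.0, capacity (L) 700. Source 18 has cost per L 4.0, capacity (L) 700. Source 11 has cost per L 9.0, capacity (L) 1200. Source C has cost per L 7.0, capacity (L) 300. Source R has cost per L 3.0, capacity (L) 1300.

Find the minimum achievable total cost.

21600

Fill from the cheapest source first.
Take 1300 from Source R at 3.0 — need 2400 more.
Take 700 from Source 18 at 4.0 — need 1700 more.
Source C (7.0): use full 300 — 1400 L to go.
Source 11 at 9.0: take all 1200 L — 200 still needed.
Source 20 (10.0): take the remaining 200 — done.
Source L: unused.
Cost = 1300×3.0 + 700×4.0 + 300×7.0 + 1200×9.0 + 200×10.0 = 21600.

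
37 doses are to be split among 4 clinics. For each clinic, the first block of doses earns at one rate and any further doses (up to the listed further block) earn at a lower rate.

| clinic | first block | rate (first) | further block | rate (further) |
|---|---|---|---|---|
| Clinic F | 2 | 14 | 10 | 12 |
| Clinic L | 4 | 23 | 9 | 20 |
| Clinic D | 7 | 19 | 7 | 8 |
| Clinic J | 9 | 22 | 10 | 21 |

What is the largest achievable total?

775

Rank every tier by rate: Clinic L/tier1 23 > Clinic J/tier1 22 > Clinic J/tier2 21 > Clinic L/tier2 20 > Clinic D/tier1 19 > Clinic F/tier1 14 > Clinic F/tier2 12 > Clinic D/tier2 8.
Clinic L/tier1 (23): +4 — 33 left.
Clinic J tier1 at 22: fill all 9 — 24 left.
Clinic J/tier2 (21): +10 — 14 left.
Clinic L tier2 at 20: fill all 9 — 5 left.
Clinic D/tier1: +5 of 7 at 19; pool empty.
Total = 23×4 + 22×9 + 21×10 + 20×9 + 19×5 = 775.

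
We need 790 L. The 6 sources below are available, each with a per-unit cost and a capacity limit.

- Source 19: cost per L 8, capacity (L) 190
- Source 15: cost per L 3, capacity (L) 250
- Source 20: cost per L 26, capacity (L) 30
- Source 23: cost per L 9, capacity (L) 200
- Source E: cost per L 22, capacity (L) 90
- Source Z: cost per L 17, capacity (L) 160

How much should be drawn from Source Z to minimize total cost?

Cheapest first:
Source 15 (3): use full 250 ; 540 L to go.
Source 19 at 8: take all 190 L ; 350 still needed.
Source 23 at 9: take all 200 L ; 150 still needed.
Source Z (17): take the remaining 150 ; done.
Source E, Source 20: unused.

150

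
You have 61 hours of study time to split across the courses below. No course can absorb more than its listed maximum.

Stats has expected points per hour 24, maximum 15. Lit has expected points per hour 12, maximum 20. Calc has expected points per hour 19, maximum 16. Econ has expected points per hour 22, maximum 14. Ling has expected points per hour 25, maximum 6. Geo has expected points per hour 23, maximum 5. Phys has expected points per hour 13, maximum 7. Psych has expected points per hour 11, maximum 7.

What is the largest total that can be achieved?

Rank by expected points per hour: Ling 25 > Stats 24 > Geo 23 > Econ 22 > Calc 19 > Phys 13 > Lit 12 > Psych 11.
Ling takes 6 to reach its cap of 6 ; 55 left.
Stats takes 15 to reach its cap of 15 ; 40 left.
Give Geo 5 to hit its cap of 5 ; 35 left.
Econ takes 14 to reach its cap of 14 ; 21 left.
Give Calc 16 to hit its cap of 16 ; 5 left.
Phys: +5 (room for 7) → 5. Pool exhausted.
Total = 24×15 + 19×16 + 22×14 + 25×6 + 23×5 + 13×5 = 1302.

1302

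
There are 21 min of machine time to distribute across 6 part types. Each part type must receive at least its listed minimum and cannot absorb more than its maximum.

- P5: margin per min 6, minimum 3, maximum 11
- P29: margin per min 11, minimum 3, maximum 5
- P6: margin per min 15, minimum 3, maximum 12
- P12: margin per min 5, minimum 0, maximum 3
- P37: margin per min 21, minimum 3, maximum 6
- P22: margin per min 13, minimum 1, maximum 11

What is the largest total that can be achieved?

Meeting every minimum uses 3+3+3+0+3+1 = 13 min, leaving 8.
Rank by margin per min: P37 21 > P6 15 > P22 13 > P29 11 > P5 6 > P12 5.
P37: +3 to 6 (cap) — 5 left.
Only 5 left; P6 takes them to reach 8.
Total = 6×3 + 11×3 + 15×8 + 21×6 + 13×1 = 310.

310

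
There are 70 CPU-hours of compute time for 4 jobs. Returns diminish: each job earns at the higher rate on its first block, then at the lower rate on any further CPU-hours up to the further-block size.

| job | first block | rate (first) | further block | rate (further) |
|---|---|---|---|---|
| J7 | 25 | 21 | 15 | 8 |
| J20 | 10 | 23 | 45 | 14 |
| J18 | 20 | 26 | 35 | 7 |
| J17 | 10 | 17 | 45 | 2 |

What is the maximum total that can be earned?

Order all 8 blocks by rate: J18/first 26 > J20/first 23 > J7/first 21 > J17/first 17 > J20/second 14 > J7/second 8 > J18/second 7 > J17/second 2.
J18/first (26): +20 → 50 left.
J20/first (23): +10 → 40 left.
J7/first (21): +25 → 15 left.
Fill J17 first block (10 at 17) → 5 left.
J20 second at 14: only 5 left, fill 5.
Total = 26×20 + 23×10 + 21×25 + 17×10 + 14×5 = 1515.

1515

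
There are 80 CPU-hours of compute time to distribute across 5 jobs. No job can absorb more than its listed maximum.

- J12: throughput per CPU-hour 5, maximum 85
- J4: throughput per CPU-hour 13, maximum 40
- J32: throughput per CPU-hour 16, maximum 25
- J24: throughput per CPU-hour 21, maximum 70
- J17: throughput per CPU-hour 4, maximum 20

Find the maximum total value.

1630

Rank by throughput per CPU-hour: J24 21 > J32 16 > J4 13 > J12 5 > J17 4.
J24: +70 to 70 (cap) — 10 left.
J32: +10 (room for 25) → 10. Pool exhausted.
Total = 16×10 + 21×70 = 1630.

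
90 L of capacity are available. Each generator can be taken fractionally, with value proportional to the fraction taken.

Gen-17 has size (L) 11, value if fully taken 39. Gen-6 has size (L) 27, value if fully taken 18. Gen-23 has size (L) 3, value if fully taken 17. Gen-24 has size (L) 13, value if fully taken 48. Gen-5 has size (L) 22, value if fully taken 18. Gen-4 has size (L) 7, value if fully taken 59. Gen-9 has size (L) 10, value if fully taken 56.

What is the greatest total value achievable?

Rank by value-to-size ratio: Gen-4 59/7≈8.43, Gen-23 17/3≈5.67, Gen-9 56/10≈5.6, Gen-24 48/13≈3.69, Gen-17 39/11≈3.55, Gen-5 18/22≈0.818, Gen-6 18/27≈0.667.
Take all of Gen-4 (7 L, value 59) — 83 L left.
All 3 L of Gen-23 fit (value 17) — 80 remain.
Take all of Gen-9 (10 L, value 56) — 70 L left.
All 13 L of Gen-24 fit (value 48) — 57 remain.
All 11 L of Gen-17 fit (value 39) — 46 remain.
Take all of Gen-5 (22 L, value 18) — 24 L left.
Fill the last 24 L with part of Gen-6: 24/27 of it earns 16.
Total value = 253.

253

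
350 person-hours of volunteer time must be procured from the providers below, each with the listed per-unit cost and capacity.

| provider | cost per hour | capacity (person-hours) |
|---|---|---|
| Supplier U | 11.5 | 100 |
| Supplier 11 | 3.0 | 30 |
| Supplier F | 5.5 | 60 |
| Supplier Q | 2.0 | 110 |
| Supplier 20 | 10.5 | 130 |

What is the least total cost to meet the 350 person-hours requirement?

Fill from the cheapest provider first.
Supplier Q at 2.0: take all 110 person-hours — 240 still needed.
Supplier 11 (3.0): use full 30 — 210 person-hours to go.
Take 60 from Supplier F at 5.5 — need 150 more.
Supplier 20 (10.5): use full 130 — 20 person-hours to go.
Supplier U (11.5): take the remaining 20 — done.
Cost = 110×2.0 + 30×3.0 + 60×5.5 + 130×10.5 + 20×11.5 = 2235.

2235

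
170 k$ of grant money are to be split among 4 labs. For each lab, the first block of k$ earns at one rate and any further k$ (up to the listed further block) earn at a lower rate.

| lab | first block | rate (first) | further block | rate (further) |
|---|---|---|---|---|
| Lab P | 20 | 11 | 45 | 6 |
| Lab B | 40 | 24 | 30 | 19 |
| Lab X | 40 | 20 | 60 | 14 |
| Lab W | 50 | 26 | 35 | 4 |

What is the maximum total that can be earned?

Rank every tier by rate: Lab W/first 26 > Lab B/first 24 > Lab X/first 20 > Lab B/second 19 > Lab X/second 14 > Lab P/first 11 > Lab P/second 6 > Lab W/second 4.
Fill Lab W first block (50 at 26) ; 120 left.
Lab B first at 24: fill all 40 ; 80 left.
Lab X first at 20: fill all 40 ; 40 left.
Lab B second at 19: fill all 30 ; 10 left.
Lab X second at 14: only 10 left, fill 10.
Total = 26×50 + 24×40 + 20×40 + 19×30 + 14×10 = 3770.

3770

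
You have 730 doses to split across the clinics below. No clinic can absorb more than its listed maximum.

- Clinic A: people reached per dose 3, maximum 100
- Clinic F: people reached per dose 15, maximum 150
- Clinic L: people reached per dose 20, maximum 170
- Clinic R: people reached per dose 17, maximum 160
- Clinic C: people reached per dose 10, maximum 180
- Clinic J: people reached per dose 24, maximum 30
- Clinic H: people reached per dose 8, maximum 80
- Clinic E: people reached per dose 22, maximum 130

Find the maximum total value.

Rank by people reached per dose: Clinic J 24 > Clinic E 22 > Clinic L 20 > Clinic R 17 > Clinic F 15 > Clinic C 10 > Clinic H 8 > Clinic A 3.
Clinic J takes 30 to reach its cap of 30 ; 700 left.
Clinic E takes 130 to reach its cap of 130 ; 570 left.
Clinic L: +170 to 170 (cap) ; 400 left.
Give Clinic R 160 to hit its cap of 160 ; 240 left.
Give Clinic F 150 to hit its cap of 150 ; 90 left.
Only 90 left; Clinic C takes them to reach 90.
Total = 15×150 + 20×170 + 17×160 + 10×90 + 24×30 + 22×130 = 12850.

12850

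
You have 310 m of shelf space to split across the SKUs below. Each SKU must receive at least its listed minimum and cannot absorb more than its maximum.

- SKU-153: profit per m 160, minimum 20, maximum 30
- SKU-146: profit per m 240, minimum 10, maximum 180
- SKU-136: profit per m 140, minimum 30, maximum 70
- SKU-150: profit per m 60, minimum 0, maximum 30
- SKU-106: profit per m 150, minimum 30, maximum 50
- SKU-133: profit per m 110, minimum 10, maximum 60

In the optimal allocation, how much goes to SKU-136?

40

Meeting every minimum uses 20+10+30+0+30+10 = 100 m, leaving 210.
Order the SKUs by profit per m: SKU-146 240 > SKU-153 160 > SKU-106 150 > SKU-136 140 > SKU-133 110 > SKU-150 60.
SKU-146 takes 170 more to reach its cap of 180 → 40 left.
Give SKU-153 10 more to hit its cap of 30 → 30 left.
Give SKU-106 20 more to hit its cap of 50 → 10 left.
SKU-136: +10 (room for 40) → 40. Pool exhausted.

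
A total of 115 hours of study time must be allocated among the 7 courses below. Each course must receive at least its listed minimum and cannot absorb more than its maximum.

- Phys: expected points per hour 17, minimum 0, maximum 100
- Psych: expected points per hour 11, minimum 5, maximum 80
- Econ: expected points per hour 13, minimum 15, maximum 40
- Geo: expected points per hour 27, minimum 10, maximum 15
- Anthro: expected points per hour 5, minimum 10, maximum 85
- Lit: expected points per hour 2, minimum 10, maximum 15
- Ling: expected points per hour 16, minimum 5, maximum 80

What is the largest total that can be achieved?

1740

Meeting every minimum uses 0+5+15+10+10+10+5 = 55 hours, leaving 60.
Rank by expected points per hour: Geo 27 > Phys 17 > Ling 16 > Econ 13 > Psych 11 > Anthro 5 > Lit 2.
Give Geo 5 more to hit its cap of 15 ; 55 left.
Only 55 left; Phys takes them to reach 55.
Total = 17×55 + 11×5 + 13×15 + 27×15 + 5×10 + 2×10 + 16×5 = 1740.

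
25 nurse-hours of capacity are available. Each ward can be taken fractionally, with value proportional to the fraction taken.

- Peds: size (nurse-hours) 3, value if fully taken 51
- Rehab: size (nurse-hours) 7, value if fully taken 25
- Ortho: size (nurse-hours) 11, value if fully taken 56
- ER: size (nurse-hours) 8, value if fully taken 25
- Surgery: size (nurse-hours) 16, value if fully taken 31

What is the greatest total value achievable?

144.5

Best value per unit of size first: Peds 51/3≈17, Ortho 56/11≈5.09, Rehab 25/7≈3.57, ER 25/8≈3.12, Surgery 31/16≈1.94.
Take all of Peds (3 nurse-hours, value 51) — 22 nurse-hours left.
Take all of Ortho (11 nurse-hours, value 56) — 11 nurse-hours left.
Rehab: take in full, 7 nurse-hours for value 25 — 4 left.
Only 4 nurse-hours remain; take 4/8 of ER for value 25×4/8 = 12.5.
Total value = 144.5.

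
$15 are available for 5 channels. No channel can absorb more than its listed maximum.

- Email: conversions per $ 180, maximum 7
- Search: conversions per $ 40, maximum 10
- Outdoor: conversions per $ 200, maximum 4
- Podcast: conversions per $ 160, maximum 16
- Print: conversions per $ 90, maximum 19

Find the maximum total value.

Rank by conversions per $: Outdoor 200 > Email 180 > Podcast 160 > Print 90 > Search 40.
Outdoor takes 4 to reach its cap of 4 → 11 left.
Give Email 7 to hit its cap of 7 → 4 left.
Only 4 left; Podcast takes them to reach 4.
Total = 180×7 + 200×4 + 160×4 = 2700.

2700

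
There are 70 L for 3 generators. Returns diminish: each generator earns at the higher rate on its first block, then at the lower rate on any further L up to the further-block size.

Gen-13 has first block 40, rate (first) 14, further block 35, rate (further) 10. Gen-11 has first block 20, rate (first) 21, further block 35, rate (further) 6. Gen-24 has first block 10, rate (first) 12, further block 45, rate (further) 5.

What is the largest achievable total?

1100

Treat each block as its own option and order by rate: Gen-11/T1 21 > Gen-13/T1 14 > Gen-24/T1 12 > Gen-13/T2 10 > Gen-11/T2 6 > Gen-24/T2 5.
Gen-11 T1 at 21: fill all 20 ; 50 left.
Fill Gen-13 T1 block (40 at 14) ; 10 left.
Gen-24 T1 at 12: fill all 10 ; 0 left.
Total = 21×20 + 14×40 + 12×10 = 1100.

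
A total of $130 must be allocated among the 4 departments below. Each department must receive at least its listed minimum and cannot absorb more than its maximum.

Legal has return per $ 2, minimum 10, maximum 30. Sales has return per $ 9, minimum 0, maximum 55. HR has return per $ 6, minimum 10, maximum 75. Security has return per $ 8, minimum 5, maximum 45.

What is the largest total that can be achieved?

995

Meeting every minimum uses 10+0+10+5 = 25 $, leaving 105.
Order the departments by return per $: Sales 9 > Security 8 > HR 6 > Legal 2.
Sales takes 55 more to reach its cap of 55 → 50 left.
Security takes 40 more to reach its cap of 45 → 10 left.
HR has room for 65 more but only 10 remain, so it gets 20.
Total = 2×10 + 9×55 + 6×20 + 8×45 = 995.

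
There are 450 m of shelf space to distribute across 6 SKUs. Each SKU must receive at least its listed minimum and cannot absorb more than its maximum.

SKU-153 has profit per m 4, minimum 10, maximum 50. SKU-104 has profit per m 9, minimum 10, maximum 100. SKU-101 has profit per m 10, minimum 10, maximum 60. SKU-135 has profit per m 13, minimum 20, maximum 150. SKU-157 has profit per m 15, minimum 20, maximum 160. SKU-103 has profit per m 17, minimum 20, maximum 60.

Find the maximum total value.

6100

Meeting every minimum uses 10+10+10+20+20+20 = 90 m, leaving 360.
Highest profit per m first: SKU-103 17 > SKU-157 15 > SKU-135 13 > SKU-101 10 > SKU-104 9 > SKU-153 4.
SKU-103 takes 40 more to reach its cap of 60 — 320 left.
Give SKU-157 140 more to hit its cap of 160 — 180 left.
SKU-135: +130 to 150 (cap) — 50 left.
Give SKU-101 50 more to hit its cap of 60 — 0 left.
Total = 4×10 + 9×10 + 10×60 + 13×150 + 15×160 + 17×60 = 6100.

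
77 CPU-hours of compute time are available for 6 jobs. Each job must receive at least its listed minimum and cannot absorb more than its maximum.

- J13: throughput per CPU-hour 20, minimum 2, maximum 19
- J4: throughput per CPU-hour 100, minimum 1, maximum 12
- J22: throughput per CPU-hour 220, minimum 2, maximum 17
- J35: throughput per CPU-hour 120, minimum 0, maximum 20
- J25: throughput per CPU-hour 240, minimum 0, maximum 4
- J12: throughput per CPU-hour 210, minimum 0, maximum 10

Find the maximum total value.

10680

Meeting every minimum uses 2+1+2+0+0+0 = 5 CPU-hours, leaving 72.
Rank by throughput per CPU-hour: J25 240 > J22 220 > J12 210 > J35 120 > J4 100 > J13 20.
J25: +4 to 4 (cap) — 68 left.
J22 takes 15 more to reach its cap of 17 — 53 left.
J12 takes 10 more to reach its cap of 10 — 43 left.
Give J35 20 more to hit its cap of 20 — 23 left.
Give J4 11 more to hit its cap of 12 — 12 left.
Only 12 left; J13 takes them to reach 14.
Total = 20×14 + 100×12 + 220×17 + 120×20 + 240×4 + 210×10 = 10680.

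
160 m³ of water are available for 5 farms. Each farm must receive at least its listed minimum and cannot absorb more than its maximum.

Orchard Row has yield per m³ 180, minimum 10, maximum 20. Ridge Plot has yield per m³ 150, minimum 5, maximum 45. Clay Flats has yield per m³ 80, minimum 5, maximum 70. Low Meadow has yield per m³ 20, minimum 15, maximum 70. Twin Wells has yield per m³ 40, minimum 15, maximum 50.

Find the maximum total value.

16450

Meeting every minimum uses 10+5+5+15+15 = 50 m³, leaving 110.
Rank by yield per m³: Orchard Row 180 > Ridge Plot 150 > Clay Flats 80 > Twin Wells 40 > Low Meadow 20.
Orchard Row: +10 to 20 (cap) — 100 left.
Give Ridge Plot 40 more to hit its cap of 45 — 60 left.
Only 60 left; Clay Flats takes them to reach 65.
Total = 180×20 + 150×45 + 80×65 + 20×15 + 40×15 = 16450.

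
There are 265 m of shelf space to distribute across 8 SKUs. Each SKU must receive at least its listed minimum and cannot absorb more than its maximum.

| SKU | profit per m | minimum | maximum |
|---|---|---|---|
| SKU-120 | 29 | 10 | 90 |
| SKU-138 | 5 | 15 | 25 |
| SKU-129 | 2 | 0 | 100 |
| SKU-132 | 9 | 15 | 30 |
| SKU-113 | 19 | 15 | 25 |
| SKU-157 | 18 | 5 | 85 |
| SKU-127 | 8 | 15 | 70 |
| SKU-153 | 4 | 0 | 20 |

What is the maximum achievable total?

Meeting every minimum uses 10+15+0+15+15+5+15+0 = 75 m, leaving 190.
Order the SKUs by profit per m: SKU-120 29 > SKU-113 19 > SKU-157 18 > SKU-132 9 > SKU-127 8 > SKU-138 5 > SKU-153 4 > SKU-129 2.
SKU-120 takes 80 more to reach its cap of 90 → 110 left.
SKU-113: +10 to 25 (cap) → 100 left.
SKU-157: +80 to 85 (cap) → 20 left.
Give SKU-132 15 more to hit its cap of 30 → 5 left.
SKU-127 has room for 55 more but only 5 remain, so it gets 20.
Total = 29×90 + 5×15 + 9×30 + 19×25 + 18×85 + 8×20 = 5120.

5120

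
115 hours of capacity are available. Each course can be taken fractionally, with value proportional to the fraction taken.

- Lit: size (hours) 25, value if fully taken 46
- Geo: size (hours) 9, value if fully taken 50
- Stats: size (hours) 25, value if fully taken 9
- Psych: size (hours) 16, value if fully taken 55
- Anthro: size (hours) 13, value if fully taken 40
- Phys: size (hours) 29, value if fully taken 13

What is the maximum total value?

Rank by value-to-size ratio: Geo 50/9≈5.56, Psych 55/16≈3.44, Anthro 40/13≈3.08, Lit 46/25≈1.84, Phys 13/29≈0.448, Stats 9/25≈0.36.
Geo: take in full, 9 hours for value 50 ; 106 left.
All 16 hours of Psych fit (value 55) ; 90 remain.
All 13 hours of Anthro fit (value 40) ; 77 remain.
Lit: take in full, 25 hours for value 46 ; 52 left.
Take all of Phys (29 hours, value 13) ; 23 hours left.
Only 23 hours remain; take 23/25 of Stats for value 9×23/25 = 8.28.
Total value = 212.28.

212.28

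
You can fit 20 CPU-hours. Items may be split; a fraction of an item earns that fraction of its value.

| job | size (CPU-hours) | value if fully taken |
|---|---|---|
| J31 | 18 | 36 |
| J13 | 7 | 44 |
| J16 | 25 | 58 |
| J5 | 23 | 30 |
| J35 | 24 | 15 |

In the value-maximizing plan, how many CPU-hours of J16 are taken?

Rank by value-to-size ratio: J13 44/7≈6.29, J16 58/25≈2.32, J31 36/18≈2, J5 30/23≈1.3, J35 15/24≈0.625.
Take all of J13 (7 CPU-hours, value 44) ; 13 CPU-hours left.
13 CPU-hours left: a 13/25 share of J16 gives 58×13/25 = 30.16.

13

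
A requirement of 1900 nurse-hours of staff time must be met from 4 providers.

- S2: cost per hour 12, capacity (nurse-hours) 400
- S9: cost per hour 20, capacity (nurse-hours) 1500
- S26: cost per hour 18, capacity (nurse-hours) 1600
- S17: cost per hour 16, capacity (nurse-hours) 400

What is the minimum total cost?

Use providers in increasing cost order.
S2 at 12: take all 400 nurse-hours — 1500 still needed.
S17 (16): use full 400 — 1100 nurse-hours to go.
S26 (18): take the remaining 1100 — done.
S9: unused.
Cost = 400×12 + 400×16 + 1100×18 = 31000.

31000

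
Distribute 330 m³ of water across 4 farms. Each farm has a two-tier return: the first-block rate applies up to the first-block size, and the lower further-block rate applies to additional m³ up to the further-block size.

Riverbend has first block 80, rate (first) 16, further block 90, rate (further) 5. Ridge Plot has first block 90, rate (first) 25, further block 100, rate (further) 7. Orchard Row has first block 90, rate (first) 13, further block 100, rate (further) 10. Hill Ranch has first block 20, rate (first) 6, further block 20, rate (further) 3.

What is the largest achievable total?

Treat each block as its own option and order by rate: Ridge Plot/T1 25 > Riverbend/T1 16 > Orchard Row/T1 13 > Orchard Row/T2 10 > Ridge Plot/T2 7 > Hill Ranch/T1 6 > Riverbend/T2 5 > Hill Ranch/T2 3.
Ridge Plot T1 at 25: fill all 90 ; 240 left.
Riverbend T1 at 16: fill all 80 ; 160 left.
Fill Orchard Row T1 block (90 at 13) ; 70 left.
Orchard Row/T2: +70 of 100 at 10; pool empty.
Total = 25×90 + 16×80 + 13×90 + 10×70 = 5400.

5400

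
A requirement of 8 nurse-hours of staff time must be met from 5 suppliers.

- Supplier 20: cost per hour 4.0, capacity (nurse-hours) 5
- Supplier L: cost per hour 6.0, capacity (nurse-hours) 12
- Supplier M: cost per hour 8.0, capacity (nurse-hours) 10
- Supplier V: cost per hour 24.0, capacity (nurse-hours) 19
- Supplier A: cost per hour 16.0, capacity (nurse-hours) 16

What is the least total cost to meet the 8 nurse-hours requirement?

38

Fill from the cheapest supplier first.
Supplier 20 at 4.0: take all 5 nurse-hours → 3 still needed.
Take 3 from Supplier L at 6.0 to finish.
Supplier M, Supplier A, Supplier V: unused.
Cost = 5×4.0 + 3×6.0 = 38.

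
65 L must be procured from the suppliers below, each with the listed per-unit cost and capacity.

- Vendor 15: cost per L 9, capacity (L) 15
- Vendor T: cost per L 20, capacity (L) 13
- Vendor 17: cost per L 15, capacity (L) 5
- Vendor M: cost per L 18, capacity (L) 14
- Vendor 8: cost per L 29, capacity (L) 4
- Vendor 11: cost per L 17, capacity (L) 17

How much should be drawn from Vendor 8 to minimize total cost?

Use suppliers in increasing cost order.
Vendor 15 at 9: take all 15 L → 50 still needed.
Vendor 17 at 15: take all 5 L → 45 still needed.
Vendor 11 (17): use full 17 → 28 L to go.
Take 14 from Vendor M at 18 → need 14 more.
Take 13 from Vendor T at 20 → need 1 more.
Vendor 8 at 29: take 1 of its 4 → requirement met.

1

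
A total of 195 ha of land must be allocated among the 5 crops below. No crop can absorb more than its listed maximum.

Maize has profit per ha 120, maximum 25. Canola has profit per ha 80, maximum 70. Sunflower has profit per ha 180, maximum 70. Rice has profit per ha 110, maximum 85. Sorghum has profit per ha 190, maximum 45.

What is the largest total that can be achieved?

Order the crops by profit per ha: Sorghum 190 > Sunflower 180 > Maize 120 > Rice 110 > Canola 80.
Sorghum: +45 to 45 (cap) — 150 left.
Sunflower takes 70 to reach its cap of 70 — 80 left.
Maize: +25 to 25 (cap) — 55 left.
Rice has room for 85 but only 55 remain, so it gets 55.
Total = 120×25 + 180×70 + 110×55 + 190×45 = 30200.

30200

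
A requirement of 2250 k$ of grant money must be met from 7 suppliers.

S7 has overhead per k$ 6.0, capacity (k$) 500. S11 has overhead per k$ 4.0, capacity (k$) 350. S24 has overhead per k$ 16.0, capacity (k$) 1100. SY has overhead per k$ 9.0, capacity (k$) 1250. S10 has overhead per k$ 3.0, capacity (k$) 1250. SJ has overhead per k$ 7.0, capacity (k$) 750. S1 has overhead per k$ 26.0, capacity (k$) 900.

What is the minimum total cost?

9200

Use suppliers in increasing cost order.
Take 1250 from S10 at 3.0 ; need 1000 more.
S11 (4.0): use full 350 ; 650 k$ to go.
S7 (6.0): use full 500 ; 150 k$ to go.
SJ at 7.0: take 150 of its 750 ; requirement met.
SY, S24, S1: unused.
Cost = 1250×3.0 + 350×4.0 + 500×6.0 + 150×7.0 = 9200.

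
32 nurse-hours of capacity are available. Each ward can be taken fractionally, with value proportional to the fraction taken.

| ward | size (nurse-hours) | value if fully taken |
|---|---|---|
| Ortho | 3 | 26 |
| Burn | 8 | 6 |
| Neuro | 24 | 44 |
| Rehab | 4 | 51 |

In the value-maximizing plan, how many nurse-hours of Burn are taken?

1

Sort by value density: Rehab 51/4≈12.8, Ortho 26/3≈8.67, Neuro 44/24≈1.83, Burn 6/8≈0.75.
Take all of Rehab (4 nurse-hours, value 51) — 28 nurse-hours left.
All 3 nurse-hours of Ortho fit (value 26) — 25 remain.
All 24 nurse-hours of Neuro fit (value 44) — 1 remain.
1 nurse-hours left: a 1/8 share of Burn gives 6×1/8 = 0.75.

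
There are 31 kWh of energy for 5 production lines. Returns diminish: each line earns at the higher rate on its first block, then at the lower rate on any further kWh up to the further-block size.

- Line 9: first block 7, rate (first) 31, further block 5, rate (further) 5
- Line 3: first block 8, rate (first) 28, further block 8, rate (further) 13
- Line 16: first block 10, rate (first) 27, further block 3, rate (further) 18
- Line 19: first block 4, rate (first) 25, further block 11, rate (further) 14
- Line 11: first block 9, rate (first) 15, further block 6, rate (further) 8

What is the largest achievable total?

Rank every tier by rate: Line 9/T1 31 > Line 3/T1 28 > Line 16/T1 27 > Line 19/T1 25 > Line 16/T2 18 > Line 11/T1 15 > Line 19/T2 14 > Line 3/T2 13 > Line 11/T2 8 > Line 9/T2 5.
Fill Line 9 T1 block (7 at 31) — 24 left.
Line 3 T1 at 28: fill all 8 — 16 left.
Line 16 T1 at 27: fill all 10 — 6 left.
Fill Line 19 T1 block (4 at 25) — 2 left.
Line 16 T2 at 18: only 2 left, fill 2.
Total = 31×7 + 28×8 + 27×10 + 25×4 + 18×2 = 847.

847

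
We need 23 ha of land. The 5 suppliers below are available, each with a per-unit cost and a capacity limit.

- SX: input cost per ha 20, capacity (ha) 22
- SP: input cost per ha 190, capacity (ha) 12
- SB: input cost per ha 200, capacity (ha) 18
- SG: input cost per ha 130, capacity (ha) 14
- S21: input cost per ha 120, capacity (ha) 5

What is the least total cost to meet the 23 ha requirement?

Fill from the cheapest supplier first.
Take 22 from SX at 20 — need 1 more.
S21 (120): take the remaining 1 — done.
SG, SP, SB: unused.
Cost = 22×20 + 1×120 = 560.

560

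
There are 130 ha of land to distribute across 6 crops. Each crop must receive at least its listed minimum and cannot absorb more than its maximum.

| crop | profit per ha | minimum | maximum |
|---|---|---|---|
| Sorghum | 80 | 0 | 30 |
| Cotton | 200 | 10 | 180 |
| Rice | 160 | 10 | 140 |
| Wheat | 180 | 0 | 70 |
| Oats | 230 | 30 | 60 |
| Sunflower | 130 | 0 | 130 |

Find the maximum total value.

27400

Meeting every minimum uses 0+10+10+0+30+0 = 50 ha, leaving 80.
Order the crops by profit per ha: Oats 230 > Cotton 200 > Wheat 180 > Rice 160 > Sunflower 130 > Sorghum 80.
Give Oats 30 more to hit its cap of 60 → 50 left.
Only 50 left; Cotton takes them to reach 60.
Total = 200×60 + 160×10 + 230×60 = 27400.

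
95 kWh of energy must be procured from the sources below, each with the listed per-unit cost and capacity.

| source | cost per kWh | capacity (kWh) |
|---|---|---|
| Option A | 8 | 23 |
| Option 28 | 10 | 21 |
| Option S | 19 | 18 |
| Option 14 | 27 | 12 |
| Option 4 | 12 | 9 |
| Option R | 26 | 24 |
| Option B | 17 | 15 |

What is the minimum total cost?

1333

Use sources in increasing cost order.
Option A at 8: take all 23 kWh ; 72 still needed.
Take 21 from Option 28 at 10 ; need 51 more.
Option 4 (12): use full 9 ; 42 kWh to go.
Take 15 from Option B at 17 ; need 27 more.
Take 18 from Option S at 19 ; need 9 more.
Option R at 26: take 9 of its 24 ; requirement met.
Option 14: unused.
Cost = 23×8 + 21×10 + 9×12 + 15×17 + 18×19 + 9×26 = 1333.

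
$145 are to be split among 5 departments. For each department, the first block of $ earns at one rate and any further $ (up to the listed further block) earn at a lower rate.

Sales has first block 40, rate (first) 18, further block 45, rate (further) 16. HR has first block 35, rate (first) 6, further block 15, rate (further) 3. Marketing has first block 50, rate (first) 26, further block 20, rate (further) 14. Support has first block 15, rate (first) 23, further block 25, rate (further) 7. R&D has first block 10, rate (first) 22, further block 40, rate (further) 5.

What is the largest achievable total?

3065

Treat each block as its own option and order by rate: Marketing/tier1 26 > Support/tier1 23 > R&D/tier1 22 > Sales/tier1 18 > Sales/tier2 16 > Marketing/tier2 14 > Support/tier2 7 > HR/tier1 6 > R&D/tier2 5 > HR/tier2 3.
Marketing tier1 at 26: fill all 50 — 95 left.
Support tier1 at 23: fill all 15 — 80 left.
R&D tier1 at 22: fill all 10 — 70 left.
Sales/tier1 (18): +40 — 30 left.
30 remain; put them into Sales tier2 at 16.
Total = 26×50 + 23×15 + 22×10 + 18×40 + 16×30 = 3065.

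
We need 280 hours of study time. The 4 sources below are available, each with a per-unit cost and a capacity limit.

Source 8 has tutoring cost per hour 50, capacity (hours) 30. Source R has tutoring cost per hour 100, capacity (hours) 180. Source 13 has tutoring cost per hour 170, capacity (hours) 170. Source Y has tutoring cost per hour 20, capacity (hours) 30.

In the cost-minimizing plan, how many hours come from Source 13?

Use sources in increasing cost order.
Source Y (20): use full 30 — 250 hours to go.
Take 30 from Source 8 at 50 — need 220 more.
Source R at 100: take all 180 hours — 40 still needed.
Source 13 (170): take the remaining 40 — done.

40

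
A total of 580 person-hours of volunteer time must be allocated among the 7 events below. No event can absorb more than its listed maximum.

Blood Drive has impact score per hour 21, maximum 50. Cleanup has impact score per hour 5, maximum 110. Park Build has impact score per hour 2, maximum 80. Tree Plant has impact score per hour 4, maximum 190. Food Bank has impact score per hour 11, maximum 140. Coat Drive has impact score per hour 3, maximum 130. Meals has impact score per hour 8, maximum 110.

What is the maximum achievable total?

4700

Highest impact score per hour first: Blood Drive 21 > Food Bank 11 > Meals 8 > Cleanup 5 > Tree Plant 4 > Coat Drive 3 > Park Build 2.
Blood Drive takes 50 to reach its cap of 50 ; 530 left.
Food Bank: +140 to 140 (cap) ; 390 left.
Meals takes 110 to reach its cap of 110 ; 280 left.
Give Cleanup 110 to hit its cap of 110 ; 170 left.
Only 170 left; Tree Plant takes them to reach 170.
Total = 21×50 + 5×110 + 4×170 + 11×140 + 8×110 = 4700.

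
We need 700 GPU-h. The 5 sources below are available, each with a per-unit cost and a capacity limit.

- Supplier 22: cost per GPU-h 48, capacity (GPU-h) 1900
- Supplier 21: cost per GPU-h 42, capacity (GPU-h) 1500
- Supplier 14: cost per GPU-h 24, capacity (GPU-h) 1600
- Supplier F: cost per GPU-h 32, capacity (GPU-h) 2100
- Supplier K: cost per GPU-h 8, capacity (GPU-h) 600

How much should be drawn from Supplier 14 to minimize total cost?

100

Use sources in increasing cost order.
Supplier K at 8: take all 600 GPU-h — 100 still needed.
Take 100 from Supplier 14 at 24 to finish.
Supplier F, Supplier 21, Supplier 22: unused.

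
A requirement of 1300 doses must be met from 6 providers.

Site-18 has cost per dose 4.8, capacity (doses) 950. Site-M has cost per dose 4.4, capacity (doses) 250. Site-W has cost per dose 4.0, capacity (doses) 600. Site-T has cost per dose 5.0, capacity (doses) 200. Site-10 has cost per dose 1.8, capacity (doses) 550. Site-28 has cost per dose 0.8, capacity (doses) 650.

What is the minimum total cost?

1910

Fill from the cheapest provider first.
Site-28 (0.8): use full 650 ; 650 doses to go.
Take 550 from Site-10 at 1.8 ; need 100 more.
Site-W (4.0): take the remaining 100 ; done.
Site-M, Site-18, Site-T: unused.
Cost = 650×0.8 + 550×1.8 + 100×4.0 = 1910.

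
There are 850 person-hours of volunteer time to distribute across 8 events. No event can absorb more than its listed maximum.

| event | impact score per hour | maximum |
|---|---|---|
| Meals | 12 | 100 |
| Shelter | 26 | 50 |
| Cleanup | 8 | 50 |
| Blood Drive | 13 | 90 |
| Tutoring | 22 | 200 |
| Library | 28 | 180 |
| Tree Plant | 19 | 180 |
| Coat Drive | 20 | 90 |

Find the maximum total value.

Rank by impact score per hour: Library 28 > Shelter 26 > Tutoring 22 > Coat Drive 20 > Tree Plant 19 > Blood Drive 13 > Meals 12 > Cleanup 8.
Library: +180 to 180 (cap) ; 670 left.
Shelter: +50 to 50 (cap) ; 620 left.
Tutoring takes 200 to reach its cap of 200 ; 420 left.
Coat Drive: +90 to 90 (cap) ; 330 left.
Tree Plant takes 180 to reach its cap of 180 ; 150 left.
Blood Drive: +90 to 90 (cap) ; 60 left.
Meals: +60 (room for 100) → 60. Pool exhausted.
Total = 12×60 + 26×50 + 13×90 + 22×200 + 28×180 + 19×180 + 20×90 = 17850.

17850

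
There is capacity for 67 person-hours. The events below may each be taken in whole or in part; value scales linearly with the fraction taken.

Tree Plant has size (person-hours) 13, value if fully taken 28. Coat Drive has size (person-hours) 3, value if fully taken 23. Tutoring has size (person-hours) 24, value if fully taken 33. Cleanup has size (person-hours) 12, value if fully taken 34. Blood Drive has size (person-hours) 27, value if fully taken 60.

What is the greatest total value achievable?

161.5

Best value per unit of size first: Coat Drive 23/3≈7.67, Cleanup 34/12≈2.83, Blood Drive 60/27≈2.22, Tree Plant 28/13≈2.15, Tutoring 33/24≈1.38.
Coat Drive: take in full, 3 person-hours for value 23 → 64 left.
Cleanup: take in full, 12 person-hours for value 34 → 52 left.
All 27 person-hours of Blood Drive fit (value 60) → 25 remain.
Tree Plant: take in full, 13 person-hours for value 28 → 12 left.
Fill the last 12 person-hours with part of Tutoring: 12/24 of it earns 16.5.
Total value = 161.5.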